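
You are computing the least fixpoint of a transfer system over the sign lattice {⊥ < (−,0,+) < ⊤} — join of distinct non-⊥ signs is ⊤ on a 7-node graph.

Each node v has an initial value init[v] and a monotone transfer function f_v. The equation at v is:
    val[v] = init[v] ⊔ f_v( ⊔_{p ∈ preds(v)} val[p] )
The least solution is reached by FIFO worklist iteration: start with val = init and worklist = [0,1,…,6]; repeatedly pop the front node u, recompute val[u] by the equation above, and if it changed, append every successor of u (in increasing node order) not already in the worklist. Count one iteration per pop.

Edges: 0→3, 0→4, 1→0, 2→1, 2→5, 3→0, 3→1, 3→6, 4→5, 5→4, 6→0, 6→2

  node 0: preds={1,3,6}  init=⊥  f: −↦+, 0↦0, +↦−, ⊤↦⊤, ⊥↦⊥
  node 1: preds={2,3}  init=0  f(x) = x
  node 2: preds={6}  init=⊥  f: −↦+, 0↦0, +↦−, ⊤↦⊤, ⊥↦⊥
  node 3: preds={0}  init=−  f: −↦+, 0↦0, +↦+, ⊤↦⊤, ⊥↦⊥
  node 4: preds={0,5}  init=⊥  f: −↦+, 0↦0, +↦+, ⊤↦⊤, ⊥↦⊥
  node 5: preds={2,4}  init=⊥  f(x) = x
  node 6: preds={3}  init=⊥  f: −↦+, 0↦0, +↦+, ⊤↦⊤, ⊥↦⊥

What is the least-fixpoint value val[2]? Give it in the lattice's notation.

⊤

Worklist (13 pops):
  #1 pop 0: in=⊤ → ⊤ (was ⊥); enqueue []
  #2 pop 1: in=− → ⊤ (was 0); enqueue [0]
  #3 pop 2: in=⊥ → ⊥ (no change)
  #4 pop 3: in=⊤ → ⊤ (was −); enqueue [1]
  #5 pop 4: in=⊤ → ⊤ (was ⊥); enqueue []
  #6 pop 5: in=⊤ → ⊤ (was ⊥); enqueue [4]
  #7 pop 6: in=⊤ → ⊤ (was ⊥); enqueue [2]
  #8 pop 0: in=⊤ → ⊤ (no change)
  #9 pop 1: in=⊤ → ⊤ (no change)
  #10 pop 4: in=⊤ → ⊤ (no change)
  #11 pop 2: in=⊤ → ⊤ (was ⊥); enqueue [1,5]
  #12 pop 1: in=⊤ → ⊤ (no change)
  #13 pop 5: in=⊤ → ⊤ (no change)

Fixpoint:
  val[0] = ⊤
  val[1] = ⊤
  val[2] = ⊤
  val[3] = ⊤
  val[4] = ⊤
  val[5] = ⊤
  val[6] = ⊤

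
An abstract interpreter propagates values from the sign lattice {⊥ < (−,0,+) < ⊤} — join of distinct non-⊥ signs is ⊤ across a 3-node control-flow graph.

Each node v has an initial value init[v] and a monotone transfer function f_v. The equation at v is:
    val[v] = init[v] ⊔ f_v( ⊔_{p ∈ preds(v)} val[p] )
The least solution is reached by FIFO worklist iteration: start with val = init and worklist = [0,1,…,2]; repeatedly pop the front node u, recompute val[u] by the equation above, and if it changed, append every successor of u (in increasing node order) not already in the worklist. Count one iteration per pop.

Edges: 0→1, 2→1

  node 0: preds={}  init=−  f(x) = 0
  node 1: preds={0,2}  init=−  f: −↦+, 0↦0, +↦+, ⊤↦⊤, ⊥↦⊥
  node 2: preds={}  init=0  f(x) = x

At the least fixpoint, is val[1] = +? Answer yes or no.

Trace (3 dequeues):
  [1] u=0 | in ⊥ | out ⊤ | prev − | push {}
  [2] u=1 | in ⊤ | out ⊤ | prev − | push {}
  [3] u=2 | in ⊥ | out 0 | ==

Converged values:
  [0] ⊤
  [1] ⊤
  [2] 0

no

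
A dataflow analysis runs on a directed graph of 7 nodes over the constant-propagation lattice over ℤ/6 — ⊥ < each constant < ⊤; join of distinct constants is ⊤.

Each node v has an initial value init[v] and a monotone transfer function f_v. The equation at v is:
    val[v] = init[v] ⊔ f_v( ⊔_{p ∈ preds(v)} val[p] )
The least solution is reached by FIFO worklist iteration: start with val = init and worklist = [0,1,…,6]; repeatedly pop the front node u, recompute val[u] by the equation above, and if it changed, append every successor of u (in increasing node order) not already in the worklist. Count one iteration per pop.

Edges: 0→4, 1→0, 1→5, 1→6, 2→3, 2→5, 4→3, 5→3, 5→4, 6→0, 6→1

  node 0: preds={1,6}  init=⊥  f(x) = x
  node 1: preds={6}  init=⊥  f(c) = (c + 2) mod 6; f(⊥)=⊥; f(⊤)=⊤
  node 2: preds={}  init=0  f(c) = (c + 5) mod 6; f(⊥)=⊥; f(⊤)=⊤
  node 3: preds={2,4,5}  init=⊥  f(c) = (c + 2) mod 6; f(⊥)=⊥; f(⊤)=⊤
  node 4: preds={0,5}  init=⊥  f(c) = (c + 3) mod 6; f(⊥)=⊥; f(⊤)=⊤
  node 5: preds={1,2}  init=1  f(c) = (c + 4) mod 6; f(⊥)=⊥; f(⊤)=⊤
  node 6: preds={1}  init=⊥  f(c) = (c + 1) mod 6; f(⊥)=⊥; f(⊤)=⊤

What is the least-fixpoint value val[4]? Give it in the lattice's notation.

Iteration log — 10 steps:
  step 1. node 0  ⊔preds=⊥  new=⊥  stable
  step 2. node 1  ⊔preds=⊥  new=⊥  stable
  step 3. node 2  ⊔preds=⊥  new=0  stable
  step 4. node 3  ⊔preds=⊤  new=⊤  old=⊥  +wl: 
  step 5. node 4  ⊔preds=1  new=4  old=⊥  +wl: 3
  step 6. node 5  ⊔preds=0  new=⊤  old=1  +wl: 4
  step 7. node 6  ⊔preds=⊥  new=⊥  stable
  step 8. node 3  ⊔preds=⊤  new=⊤  stable
  step 9. node 4  ⊔preds=⊤  new=⊤  old=4  +wl: 3
  step 10. node 3  ⊔preds=⊤  new=⊤  stable

Least fixpoint reached:
  node 0: ⊥
  node 1: ⊥
  node 2: 0
  node 3: ⊤
  node 4: ⊤
  node 5: ⊤
  node 6: ⊥

⊤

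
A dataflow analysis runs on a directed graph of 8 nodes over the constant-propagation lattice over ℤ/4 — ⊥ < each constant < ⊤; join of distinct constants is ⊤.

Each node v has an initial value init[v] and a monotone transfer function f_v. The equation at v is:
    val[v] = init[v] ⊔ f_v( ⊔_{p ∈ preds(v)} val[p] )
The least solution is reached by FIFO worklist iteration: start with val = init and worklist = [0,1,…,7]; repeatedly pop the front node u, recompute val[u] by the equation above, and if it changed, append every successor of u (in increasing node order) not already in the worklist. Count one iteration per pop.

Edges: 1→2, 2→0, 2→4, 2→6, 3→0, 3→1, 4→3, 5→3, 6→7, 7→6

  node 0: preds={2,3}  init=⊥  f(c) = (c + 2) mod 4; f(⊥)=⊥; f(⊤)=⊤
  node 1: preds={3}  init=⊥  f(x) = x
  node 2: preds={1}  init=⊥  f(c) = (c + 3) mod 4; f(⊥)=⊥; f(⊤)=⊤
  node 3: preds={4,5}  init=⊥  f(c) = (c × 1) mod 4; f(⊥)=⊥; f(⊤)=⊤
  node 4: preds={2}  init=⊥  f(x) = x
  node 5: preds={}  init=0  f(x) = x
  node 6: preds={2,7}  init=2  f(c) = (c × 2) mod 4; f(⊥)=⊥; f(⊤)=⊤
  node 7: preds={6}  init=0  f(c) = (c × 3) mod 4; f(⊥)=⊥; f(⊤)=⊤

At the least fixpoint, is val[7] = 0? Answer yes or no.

Iteration log — 23 steps:
  step 1. node 0  ⊔preds=⊥  new=⊥  stable
  step 2. node 1  ⊔preds=⊥  new=⊥  stable
  step 3. node 2  ⊔preds=⊥  new=⊥  stable
  step 4. node 3  ⊔preds=0  new=0  old=⊥  +wl: 0,1
  step 5. node 4  ⊔preds=⊥  new=⊥  stable
  step 6. node 5  ⊔preds=⊥  new=0  stable
  step 7. node 6  ⊔preds=0  new=⊤  old=2  +wl: 
  step 8. node 7  ⊔preds=⊤  new=⊤  old=0  +wl: 6
  step 9. node 0  ⊔preds=0  new=2  old=⊥  +wl: 
  step 10. node 1  ⊔preds=0  new=0  old=⊥  +wl: 2
  step 11. node 6  ⊔preds=⊤  new=⊤  stable
  step 12. node 2  ⊔preds=0  new=3  old=⊥  +wl: 0,4,6
  step 13. node 0  ⊔preds=⊤  new=⊤  old=2  +wl: 
  step 14. node 4  ⊔preds=3  new=3  old=⊥  +wl: 3
  step 15. node 6  ⊔preds=⊤  new=⊤  stable
  step 16. node 3  ⊔preds=⊤  new=⊤  old=0  +wl: 0,1
  step 17. node 0  ⊔preds=⊤  new=⊤  stable
  step 18. node 1  ⊔preds=⊤  new=⊤  old=0  +wl: 2
  step 19. node 2  ⊔preds=⊤  new=⊤  old=3  +wl: 0,4,6
  step 20. node 0  ⊔preds=⊤  new=⊤  stable
  step 21. node 4  ⊔preds=⊤  new=⊤  old=3  +wl: 3
  step 22. node 6  ⊔preds=⊤  new=⊤  stable
  step 23. node 3  ⊔preds=⊤  new=⊤  stable

Least fixpoint reached:
  node 0: ⊤
  node 1: ⊤
  node 2: ⊤
  node 3: ⊤
  node 4: ⊤
  node 5: 0
  node 6: ⊤
  node 7: ⊤

no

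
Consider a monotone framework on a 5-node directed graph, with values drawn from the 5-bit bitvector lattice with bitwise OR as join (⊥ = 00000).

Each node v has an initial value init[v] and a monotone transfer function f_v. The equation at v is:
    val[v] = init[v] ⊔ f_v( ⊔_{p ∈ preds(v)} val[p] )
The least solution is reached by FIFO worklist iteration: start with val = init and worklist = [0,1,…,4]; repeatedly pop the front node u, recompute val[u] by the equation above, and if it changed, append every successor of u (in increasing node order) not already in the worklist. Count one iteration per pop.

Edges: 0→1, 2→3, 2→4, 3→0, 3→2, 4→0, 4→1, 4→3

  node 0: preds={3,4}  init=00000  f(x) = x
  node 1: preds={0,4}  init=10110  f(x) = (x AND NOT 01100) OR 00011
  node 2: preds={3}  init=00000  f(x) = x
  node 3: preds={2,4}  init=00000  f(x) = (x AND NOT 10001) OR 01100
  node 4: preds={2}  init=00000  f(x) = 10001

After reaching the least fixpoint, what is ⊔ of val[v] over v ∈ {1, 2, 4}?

Trace (10 dequeues):
  [1] u=0 | in 00000 | out 00000 | ==
  [2] u=1 | in 00000 | out 10111 | prev 10110 | push {}
  [3] u=2 | in 00000 | out 00000 | ==
  [4] u=3 | in 00000 | out 01100 | prev 00000 | push {0,2}
  [5] u=4 | in 00000 | out 10001 | prev 00000 | push {1,3}
  [6] u=0 | in 11101 | out 11101 | prev 00000 | push {}
  [7] u=2 | in 01100 | out 01100 | prev 00000 | push {4}
  [8] u=1 | in 11101 | out 10111 | ==
  [9] u=3 | in 11101 | out 01100 | ==
  [10] u=4 | in 01100 | out 10001 | ==

Converged values:
  [0] 11101
  [1] 10111
  [2] 01100
  [3] 01100
  [4] 10001

11111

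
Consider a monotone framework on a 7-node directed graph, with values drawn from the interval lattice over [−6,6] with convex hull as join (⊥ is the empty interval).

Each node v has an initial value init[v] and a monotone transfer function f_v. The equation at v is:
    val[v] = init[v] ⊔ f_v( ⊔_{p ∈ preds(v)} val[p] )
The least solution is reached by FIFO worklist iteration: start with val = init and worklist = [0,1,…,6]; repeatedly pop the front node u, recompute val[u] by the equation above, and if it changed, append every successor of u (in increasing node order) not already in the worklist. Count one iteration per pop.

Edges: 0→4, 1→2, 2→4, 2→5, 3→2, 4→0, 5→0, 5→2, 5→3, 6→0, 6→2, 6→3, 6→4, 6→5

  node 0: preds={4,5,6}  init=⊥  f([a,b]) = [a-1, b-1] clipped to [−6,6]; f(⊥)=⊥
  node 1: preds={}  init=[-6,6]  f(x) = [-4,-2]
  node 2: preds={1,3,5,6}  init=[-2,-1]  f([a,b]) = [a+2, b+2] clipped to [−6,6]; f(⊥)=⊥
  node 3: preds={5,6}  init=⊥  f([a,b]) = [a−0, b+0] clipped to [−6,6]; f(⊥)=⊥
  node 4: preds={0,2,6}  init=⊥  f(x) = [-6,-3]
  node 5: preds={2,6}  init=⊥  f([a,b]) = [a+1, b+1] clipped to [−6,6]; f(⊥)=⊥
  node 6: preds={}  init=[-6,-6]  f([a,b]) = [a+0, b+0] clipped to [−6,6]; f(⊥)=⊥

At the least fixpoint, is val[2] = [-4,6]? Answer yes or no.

Worklist (12 pops):
  #1 pop 0: in=[-6,-6] → [-6,-6] (was ⊥); enqueue []
  #2 pop 1: in=⊥ → [-6,6] (no change)
  #3 pop 2: in=[-6,6] → [-4,6] (was [-2,-1]); enqueue []
  #4 pop 3: in=[-6,-6] → [-6,-6] (was ⊥); enqueue [2]
  #5 pop 4: in=[-6,6] → [-6,-3] (was ⊥); enqueue [0]
  #6 pop 5: in=[-6,6] → [-5,6] (was ⊥); enqueue [3]
  #7 pop 6: in=⊥ → [-6,-6] (no change)
  #8 pop 2: in=[-6,6] → [-4,6] (no change)
  #9 pop 0: in=[-6,6] → [-6,5] (was [-6,-6]); enqueue [4]
  #10 pop 3: in=[-6,6] → [-6,6] (was [-6,-6]); enqueue [2]
  #11 pop 4: in=[-6,6] → [-6,-3] (no change)
  #12 pop 2: in=[-6,6] → [-4,6] (no change)

Fixpoint:
  val[0] = [-6,5]
  val[1] = [-6,6]
  val[2] = [-4,6]
  val[3] = [-6,6]
  val[4] = [-6,-3]
  val[5] = [-5,6]
  val[6] = [-6,-6]

yes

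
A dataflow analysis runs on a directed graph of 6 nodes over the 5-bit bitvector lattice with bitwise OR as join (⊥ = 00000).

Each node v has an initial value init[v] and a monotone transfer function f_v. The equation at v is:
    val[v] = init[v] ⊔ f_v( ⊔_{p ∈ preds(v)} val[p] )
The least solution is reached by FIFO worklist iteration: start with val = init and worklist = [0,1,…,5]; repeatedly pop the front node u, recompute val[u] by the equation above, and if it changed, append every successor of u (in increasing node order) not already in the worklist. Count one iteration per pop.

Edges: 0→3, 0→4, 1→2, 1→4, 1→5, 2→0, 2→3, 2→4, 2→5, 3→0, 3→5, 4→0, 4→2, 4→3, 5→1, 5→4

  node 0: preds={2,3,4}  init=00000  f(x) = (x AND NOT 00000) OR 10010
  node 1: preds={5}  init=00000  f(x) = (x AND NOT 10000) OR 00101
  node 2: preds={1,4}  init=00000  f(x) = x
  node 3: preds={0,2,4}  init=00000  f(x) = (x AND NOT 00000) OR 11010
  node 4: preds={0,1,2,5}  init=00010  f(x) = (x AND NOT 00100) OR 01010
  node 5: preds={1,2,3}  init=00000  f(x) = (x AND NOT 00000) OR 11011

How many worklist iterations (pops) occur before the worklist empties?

Iteration log — 14 steps:
  step 1. node 0  ⊔preds=00010  new=10010  old=00000  +wl: 
  step 2. node 1  ⊔preds=00000  new=00101  old=00000  +wl: 
  step 3. node 2  ⊔preds=00111  new=00111  old=00000  +wl: 0
  step 4. node 3  ⊔preds=10111  new=11111  old=00000  +wl: 
  step 5. node 4  ⊔preds=10111  new=11011  old=00010  +wl: 2,3
  step 6. node 5  ⊔preds=11111  new=11111  old=00000  +wl: 1,4
  step 7. node 0  ⊔preds=11111  new=11111  old=10010  +wl: 
  step 8. node 2  ⊔preds=11111  new=11111  old=00111  +wl: 0,5
  step 9. node 3  ⊔preds=11111  new=11111  stable
  step 10. node 1  ⊔preds=11111  new=01111  old=00101  +wl: 2
  step 11. node 4  ⊔preds=11111  new=11011  stable
  step 12. node 0  ⊔preds=11111  new=11111  stable
  step 13. node 5  ⊔preds=11111  new=11111  stable
  step 14. node 2  ⊔preds=11111  new=11111  stable

Least fixpoint reached:
  node 0: 11111
  node 1: 01111
  node 2: 11111
  node 3: 11111
  node 4: 11011
  node 5: 11111

14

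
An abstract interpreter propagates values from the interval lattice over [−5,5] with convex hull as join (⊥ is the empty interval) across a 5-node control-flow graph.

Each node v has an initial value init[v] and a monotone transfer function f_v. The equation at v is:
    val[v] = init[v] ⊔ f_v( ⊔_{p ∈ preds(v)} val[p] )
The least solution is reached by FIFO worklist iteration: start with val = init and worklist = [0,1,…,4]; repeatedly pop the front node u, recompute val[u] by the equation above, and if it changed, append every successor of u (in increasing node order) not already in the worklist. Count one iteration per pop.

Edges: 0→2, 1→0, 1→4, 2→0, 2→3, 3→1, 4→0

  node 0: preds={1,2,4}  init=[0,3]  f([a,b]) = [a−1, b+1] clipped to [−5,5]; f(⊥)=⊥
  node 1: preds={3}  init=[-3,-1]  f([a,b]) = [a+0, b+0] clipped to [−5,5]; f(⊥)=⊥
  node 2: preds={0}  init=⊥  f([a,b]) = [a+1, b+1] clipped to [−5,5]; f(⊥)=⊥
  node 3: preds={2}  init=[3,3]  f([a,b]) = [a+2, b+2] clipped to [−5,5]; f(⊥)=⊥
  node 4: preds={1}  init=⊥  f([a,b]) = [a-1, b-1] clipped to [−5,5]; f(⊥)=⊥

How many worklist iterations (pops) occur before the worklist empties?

Worklist (13 pops):
  #1 pop 0: in=[-3,-1] → [-4,3] (was [0,3]); enqueue []
  #2 pop 1: in=[3,3] → [-3,3] (was [-3,-1]); enqueue [0]
  #3 pop 2: in=[-4,3] → [-3,4] (was ⊥); enqueue []
  #4 pop 3: in=[-3,4] → [-1,5] (was [3,3]); enqueue [1]
  #5 pop 4: in=[-3,3] → [-4,2] (was ⊥); enqueue []
  #6 pop 0: in=[-4,4] → [-5,5] (was [-4,3]); enqueue [2]
  #7 pop 1: in=[-1,5] → [-3,5] (was [-3,3]); enqueue [0,4]
  #8 pop 2: in=[-5,5] → [-4,5] (was [-3,4]); enqueue [3]
  #9 pop 0: in=[-4,5] → [-5,5] (no change)
  #10 pop 4: in=[-3,5] → [-4,4] (was [-4,2]); enqueue [0]
  #11 pop 3: in=[-4,5] → [-2,5] (was [-1,5]); enqueue [1]
  #12 pop 0: in=[-4,5] → [-5,5] (no change)
  #13 pop 1: in=[-2,5] → [-3,5] (no change)

Fixpoint:
  val[0] = [-5,5]
  val[1] = [-3,5]
  val[2] = [-4,5]
  val[3] = [-2,5]
  val[4] = [-4,4]

13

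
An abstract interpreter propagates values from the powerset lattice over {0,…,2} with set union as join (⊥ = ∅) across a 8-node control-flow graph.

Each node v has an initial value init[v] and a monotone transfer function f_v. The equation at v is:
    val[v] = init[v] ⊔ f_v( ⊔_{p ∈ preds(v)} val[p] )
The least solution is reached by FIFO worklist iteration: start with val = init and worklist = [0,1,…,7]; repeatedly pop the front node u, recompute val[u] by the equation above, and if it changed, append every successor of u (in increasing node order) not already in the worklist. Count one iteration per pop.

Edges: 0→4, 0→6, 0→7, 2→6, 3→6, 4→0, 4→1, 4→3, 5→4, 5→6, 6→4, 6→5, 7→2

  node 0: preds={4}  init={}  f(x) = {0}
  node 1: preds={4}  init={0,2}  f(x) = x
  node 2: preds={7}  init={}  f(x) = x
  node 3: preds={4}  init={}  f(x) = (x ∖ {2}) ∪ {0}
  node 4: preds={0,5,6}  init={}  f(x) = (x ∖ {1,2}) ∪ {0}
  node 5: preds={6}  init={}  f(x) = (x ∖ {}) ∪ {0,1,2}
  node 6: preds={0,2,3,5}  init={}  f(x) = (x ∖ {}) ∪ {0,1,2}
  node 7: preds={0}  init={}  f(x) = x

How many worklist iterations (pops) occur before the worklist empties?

Trace (15 dequeues):
  [1] u=0 | in {} | out {0} | prev {} | push {}
  [2] u=1 | in {} | out {0,2} | ==
  [3] u=2 | in {} | out {} | ==
  [4] u=3 | in {} | out {0} | prev {} | push {}
  [5] u=4 | in {0} | out {0} | prev {} | push {0,1,3}
  [6] u=5 | in {} | out {0,1,2} | prev {} | push {4}
  [7] u=6 | in {0,1,2} | out {0,1,2} | prev {} | push {5}
  [8] u=7 | in {0} | out {0} | prev {} | push {2}
  [9] u=0 | in {0} | out {0} | ==
  [10] u=1 | in {0} | out {0,2} | ==
  [11] u=3 | in {0} | out {0} | ==
  [12] u=4 | in {0,1,2} | out {0} | ==
  [13] u=5 | in {0,1,2} | out {0,1,2} | ==
  [14] u=2 | in {0} | out {0} | prev {} | push {6}
  [15] u=6 | in {0,1,2} | out {0,1,2} | ==

Converged values:
  [0] {0}
  [1] {0,2}
  [2] {0}
  [3] {0}
  [4] {0}
  [5] {0,1,2}
  [6] {0,1,2}
  [7] {0}

15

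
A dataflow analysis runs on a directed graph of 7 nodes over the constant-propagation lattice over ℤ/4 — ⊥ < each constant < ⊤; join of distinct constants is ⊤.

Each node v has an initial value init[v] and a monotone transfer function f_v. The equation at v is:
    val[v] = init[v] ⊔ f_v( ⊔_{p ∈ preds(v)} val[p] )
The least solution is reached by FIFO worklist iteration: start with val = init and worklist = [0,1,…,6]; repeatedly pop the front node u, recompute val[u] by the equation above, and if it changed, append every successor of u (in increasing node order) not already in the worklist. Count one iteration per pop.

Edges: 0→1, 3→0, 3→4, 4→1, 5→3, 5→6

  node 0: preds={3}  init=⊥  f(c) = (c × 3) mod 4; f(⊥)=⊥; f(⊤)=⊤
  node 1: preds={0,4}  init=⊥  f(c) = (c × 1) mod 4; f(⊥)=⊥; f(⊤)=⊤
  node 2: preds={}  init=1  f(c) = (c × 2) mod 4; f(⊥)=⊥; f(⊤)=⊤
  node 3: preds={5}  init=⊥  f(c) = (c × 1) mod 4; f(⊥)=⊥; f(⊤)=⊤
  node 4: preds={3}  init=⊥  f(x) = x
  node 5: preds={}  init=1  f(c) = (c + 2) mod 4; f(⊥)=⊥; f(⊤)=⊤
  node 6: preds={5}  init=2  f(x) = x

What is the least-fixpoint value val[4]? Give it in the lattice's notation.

1

Trace (9 dequeues):
  [1] u=0 | in ⊥ | out ⊥ | ==
  [2] u=1 | in ⊥ | out ⊥ | ==
  [3] u=2 | in ⊥ | out 1 | ==
  [4] u=3 | in 1 | out 1 | prev ⊥ | push {0}
  [5] u=4 | in 1 | out 1 | prev ⊥ | push {1}
  [6] u=5 | in ⊥ | out 1 | ==
  [7] u=6 | in 1 | out ⊤ | prev 2 | push {}
  [8] u=0 | in 1 | out 3 | prev ⊥ | push {}
  [9] u=1 | in ⊤ | out ⊤ | prev ⊥ | push {}

Converged values:
  [0] 3
  [1] ⊤
  [2] 1
  [3] 1
  [4] 1
  [5] 1
  [6] ⊤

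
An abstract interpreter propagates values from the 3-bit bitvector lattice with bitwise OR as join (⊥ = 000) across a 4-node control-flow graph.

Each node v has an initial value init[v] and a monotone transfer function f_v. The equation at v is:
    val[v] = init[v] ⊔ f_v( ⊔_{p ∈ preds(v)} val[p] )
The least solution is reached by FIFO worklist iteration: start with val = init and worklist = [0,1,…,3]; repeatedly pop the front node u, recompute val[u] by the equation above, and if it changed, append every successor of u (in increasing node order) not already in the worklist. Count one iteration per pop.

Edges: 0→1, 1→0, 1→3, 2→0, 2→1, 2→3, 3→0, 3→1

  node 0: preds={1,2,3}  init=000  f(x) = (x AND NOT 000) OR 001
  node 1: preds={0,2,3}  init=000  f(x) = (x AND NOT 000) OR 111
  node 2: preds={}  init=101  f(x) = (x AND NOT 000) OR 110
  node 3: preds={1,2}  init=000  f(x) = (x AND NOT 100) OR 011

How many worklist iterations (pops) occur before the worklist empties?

6

Trace (6 dequeues):
  [1] u=0 | in 101 | out 101 | prev 000 | push {}
  [2] u=1 | in 101 | out 111 | prev 000 | push {0}
  [3] u=2 | in 000 | out 111 | prev 101 | push {1}
  [4] u=3 | in 111 | out 011 | prev 000 | push {}
  [5] u=0 | in 111 | out 111 | prev 101 | push {}
  [6] u=1 | in 111 | out 111 | ==

Converged values:
  [0] 111
  [1] 111
  [2] 111
  [3] 011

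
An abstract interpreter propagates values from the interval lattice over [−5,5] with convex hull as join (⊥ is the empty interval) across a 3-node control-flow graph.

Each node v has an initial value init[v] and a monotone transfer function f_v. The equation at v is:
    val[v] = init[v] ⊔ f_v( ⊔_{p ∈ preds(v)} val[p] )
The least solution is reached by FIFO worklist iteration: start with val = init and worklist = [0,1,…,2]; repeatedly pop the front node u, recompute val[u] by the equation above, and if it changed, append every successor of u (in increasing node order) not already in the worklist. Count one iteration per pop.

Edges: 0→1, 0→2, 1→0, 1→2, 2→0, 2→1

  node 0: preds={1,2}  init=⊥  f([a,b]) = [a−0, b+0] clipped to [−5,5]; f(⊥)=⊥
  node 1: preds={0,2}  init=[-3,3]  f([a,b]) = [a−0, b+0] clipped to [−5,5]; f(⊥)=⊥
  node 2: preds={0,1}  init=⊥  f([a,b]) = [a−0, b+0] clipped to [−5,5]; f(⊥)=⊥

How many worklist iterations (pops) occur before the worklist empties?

Iteration log — 5 steps:
  step 1. node 0  ⊔preds=[-3,3]  new=[-3,3]  old=⊥  +wl: 
  step 2. node 1  ⊔preds=[-3,3]  new=[-3,3]  stable
  step 3. node 2  ⊔preds=[-3,3]  new=[-3,3]  old=⊥  +wl: 0,1
  step 4. node 0  ⊔preds=[-3,3]  new=[-3,3]  stable
  step 5. node 1  ⊔preds=[-3,3]  new=[-3,3]  stable

Least fixpoint reached:
  node 0: [-3,3]
  node 1: [-3,3]
  node 2: [-3,3]

5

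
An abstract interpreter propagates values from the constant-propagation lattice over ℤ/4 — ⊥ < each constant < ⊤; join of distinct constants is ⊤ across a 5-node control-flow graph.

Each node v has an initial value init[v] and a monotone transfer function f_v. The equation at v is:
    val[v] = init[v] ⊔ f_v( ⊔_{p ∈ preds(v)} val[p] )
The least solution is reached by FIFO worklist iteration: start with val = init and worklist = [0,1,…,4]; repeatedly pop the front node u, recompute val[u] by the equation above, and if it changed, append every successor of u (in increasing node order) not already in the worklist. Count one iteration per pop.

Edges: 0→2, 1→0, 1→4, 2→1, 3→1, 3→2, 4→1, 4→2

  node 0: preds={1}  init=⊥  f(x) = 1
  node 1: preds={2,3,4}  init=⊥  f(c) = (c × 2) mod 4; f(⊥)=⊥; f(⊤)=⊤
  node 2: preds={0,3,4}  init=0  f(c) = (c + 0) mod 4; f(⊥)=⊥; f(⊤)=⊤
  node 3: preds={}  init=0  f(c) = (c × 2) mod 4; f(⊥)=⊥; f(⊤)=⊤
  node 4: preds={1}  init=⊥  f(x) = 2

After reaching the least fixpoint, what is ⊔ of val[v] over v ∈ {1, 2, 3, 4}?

⊤

Iteration log — 10 steps:
  step 1. node 0  ⊔preds=⊥  new=1  old=⊥  +wl: 
  step 2. node 1  ⊔preds=0  new=0  old=⊥  +wl: 0
  step 3. node 2  ⊔preds=⊤  new=⊤  old=0  +wl: 1
  step 4. node 3  ⊔preds=⊥  new=0  stable
  step 5. node 4  ⊔preds=0  new=2  old=⊥  +wl: 2
  step 6. node 0  ⊔preds=0  new=1  stable
  step 7. node 1  ⊔preds=⊤  new=⊤  old=0  +wl: 0,4
  step 8. node 2  ⊔preds=⊤  new=⊤  stable
  step 9. node 0  ⊔preds=⊤  new=1  stable
  step 10. node 4  ⊔preds=⊤  new=2  stable

Least fixpoint reached:
  node 0: 1
  node 1: ⊤
  node 2: ⊤
  node 3: 0
  node 4: 2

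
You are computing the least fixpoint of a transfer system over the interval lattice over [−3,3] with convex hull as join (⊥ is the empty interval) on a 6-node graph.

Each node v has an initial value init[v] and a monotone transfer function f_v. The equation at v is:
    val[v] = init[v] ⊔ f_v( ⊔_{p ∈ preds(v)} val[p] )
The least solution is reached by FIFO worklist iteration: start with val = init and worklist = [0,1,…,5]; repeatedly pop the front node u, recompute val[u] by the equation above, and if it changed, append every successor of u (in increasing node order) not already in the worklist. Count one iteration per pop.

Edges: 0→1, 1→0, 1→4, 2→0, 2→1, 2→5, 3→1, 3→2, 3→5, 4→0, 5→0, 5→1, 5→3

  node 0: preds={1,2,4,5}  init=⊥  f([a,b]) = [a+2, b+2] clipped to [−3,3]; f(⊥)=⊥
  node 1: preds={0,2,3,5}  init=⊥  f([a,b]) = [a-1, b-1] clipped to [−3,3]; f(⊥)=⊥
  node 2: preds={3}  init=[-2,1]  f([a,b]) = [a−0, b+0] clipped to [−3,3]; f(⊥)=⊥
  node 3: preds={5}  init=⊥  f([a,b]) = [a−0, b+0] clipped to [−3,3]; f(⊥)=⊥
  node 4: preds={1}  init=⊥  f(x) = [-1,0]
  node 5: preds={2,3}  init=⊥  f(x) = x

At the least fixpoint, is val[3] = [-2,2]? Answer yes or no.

no

Trace (12 dequeues):
  [1] u=0 | in [-2,1] | out [0,3] | prev ⊥ | push {}
  [2] u=1 | in [-2,3] | out [-3,2] | prev ⊥ | push {0}
  [3] u=2 | in ⊥ | out [-2,1] | ==
  [4] u=3 | in ⊥ | out ⊥ | ==
  [5] u=4 | in [-3,2] | out [-1,0] | prev ⊥ | push {}
  [6] u=5 | in [-2,1] | out [-2,1] | prev ⊥ | push {1,3}
  [7] u=0 | in [-3,2] | out [-1,3] | prev [0,3] | push {}
  [8] u=1 | in [-2,3] | out [-3,2] | ==
  [9] u=3 | in [-2,1] | out [-2,1] | prev ⊥ | push {1,2,5}
  [10] u=1 | in [-2,3] | out [-3,2] | ==
  [11] u=2 | in [-2,1] | out [-2,1] | ==
  [12] u=5 | in [-2,1] | out [-2,1] | ==

Converged values:
  [0] [-1,3]
  [1] [-3,2]
  [2] [-2,1]
  [3] [-2,1]
  [4] [-1,0]
  [5] [-2,1]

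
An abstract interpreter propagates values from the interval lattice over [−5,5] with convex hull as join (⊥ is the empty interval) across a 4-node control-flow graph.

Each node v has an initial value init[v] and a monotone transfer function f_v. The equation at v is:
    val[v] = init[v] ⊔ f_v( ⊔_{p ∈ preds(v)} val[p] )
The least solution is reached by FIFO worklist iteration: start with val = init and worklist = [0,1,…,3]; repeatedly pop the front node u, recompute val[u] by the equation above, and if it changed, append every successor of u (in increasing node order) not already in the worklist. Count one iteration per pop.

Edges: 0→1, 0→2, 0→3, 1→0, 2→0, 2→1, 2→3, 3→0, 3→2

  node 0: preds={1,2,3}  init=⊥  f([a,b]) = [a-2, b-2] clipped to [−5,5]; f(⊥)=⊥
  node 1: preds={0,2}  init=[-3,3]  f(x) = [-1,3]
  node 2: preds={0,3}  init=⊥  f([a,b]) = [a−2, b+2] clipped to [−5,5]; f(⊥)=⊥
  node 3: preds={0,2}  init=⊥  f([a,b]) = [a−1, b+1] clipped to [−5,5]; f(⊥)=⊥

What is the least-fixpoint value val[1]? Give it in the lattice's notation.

Trace (12 dequeues):
  [1] u=0 | in [-3,3] | out [-5,1] | prev ⊥ | push {}
  [2] u=1 | in [-5,1] | out [-3,3] | ==
  [3] u=2 | in [-5,1] | out [-5,3] | prev ⊥ | push {0,1}
  [4] u=3 | in [-5,3] | out [-5,4] | prev ⊥ | push {2}
  [5] u=0 | in [-5,4] | out [-5,2] | prev [-5,1] | push {3}
  [6] u=1 | in [-5,3] | out [-3,3] | ==
  [7] u=2 | in [-5,4] | out [-5,5] | prev [-5,3] | push {0,1}
  [8] u=3 | in [-5,5] | out [-5,5] | prev [-5,4] | push {2}
  [9] u=0 | in [-5,5] | out [-5,3] | prev [-5,2] | push {3}
  [10] u=1 | in [-5,5] | out [-3,3] | ==
  [11] u=2 | in [-5,5] | out [-5,5] | ==
  [12] u=3 | in [-5,5] | out [-5,5] | ==

Converged values:
  [0] [-5,3]
  [1] [-3,3]
  [2] [-5,5]
  [3] [-5,5]

[-3,3]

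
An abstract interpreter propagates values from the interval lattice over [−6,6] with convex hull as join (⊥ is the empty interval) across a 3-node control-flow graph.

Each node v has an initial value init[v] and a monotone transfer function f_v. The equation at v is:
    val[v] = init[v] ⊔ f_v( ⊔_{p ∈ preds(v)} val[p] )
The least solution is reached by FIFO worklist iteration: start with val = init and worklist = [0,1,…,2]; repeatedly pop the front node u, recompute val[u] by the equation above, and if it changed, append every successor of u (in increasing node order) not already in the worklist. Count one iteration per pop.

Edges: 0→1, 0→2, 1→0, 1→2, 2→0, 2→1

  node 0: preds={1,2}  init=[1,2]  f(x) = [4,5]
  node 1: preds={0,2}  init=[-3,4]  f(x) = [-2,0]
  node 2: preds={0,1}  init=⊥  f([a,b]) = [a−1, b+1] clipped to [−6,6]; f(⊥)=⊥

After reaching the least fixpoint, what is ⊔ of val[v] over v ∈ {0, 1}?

Worklist (5 pops):
  #1 pop 0: in=[-3,4] → [1,5] (was [1,2]); enqueue []
  #2 pop 1: in=[1,5] → [-3,4] (no change)
  #3 pop 2: in=[-3,5] → [-4,6] (was ⊥); enqueue [0,1]
  #4 pop 0: in=[-4,6] → [1,5] (no change)
  #5 pop 1: in=[-4,6] → [-3,4] (no change)

Fixpoint:
  val[0] = [1,5]
  val[1] = [-3,4]
  val[2] = [-4,6]

[-3,5]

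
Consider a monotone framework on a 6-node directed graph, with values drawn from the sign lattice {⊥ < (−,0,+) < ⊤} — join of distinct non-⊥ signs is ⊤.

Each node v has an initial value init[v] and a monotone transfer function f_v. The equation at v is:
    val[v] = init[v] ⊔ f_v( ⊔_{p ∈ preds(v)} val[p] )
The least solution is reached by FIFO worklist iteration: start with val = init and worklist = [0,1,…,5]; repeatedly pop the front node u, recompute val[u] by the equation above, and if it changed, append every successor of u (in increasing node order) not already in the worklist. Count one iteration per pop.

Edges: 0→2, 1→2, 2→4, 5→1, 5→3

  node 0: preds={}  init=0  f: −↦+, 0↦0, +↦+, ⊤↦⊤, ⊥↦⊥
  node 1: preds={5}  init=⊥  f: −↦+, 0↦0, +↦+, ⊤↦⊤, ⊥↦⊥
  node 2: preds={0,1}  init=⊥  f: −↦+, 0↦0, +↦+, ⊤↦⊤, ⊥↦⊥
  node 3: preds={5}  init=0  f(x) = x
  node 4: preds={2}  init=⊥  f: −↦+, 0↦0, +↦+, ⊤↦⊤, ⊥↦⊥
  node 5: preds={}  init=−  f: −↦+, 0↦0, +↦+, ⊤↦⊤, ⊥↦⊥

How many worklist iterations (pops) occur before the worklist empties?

Iteration log — 6 steps:
  step 1. node 0  ⊔preds=⊥  new=0  stable
  step 2. node 1  ⊔preds=−  new=+  old=⊥  +wl: 
  step 3. node 2  ⊔preds=⊤  new=⊤  old=⊥  +wl: 
  step 4. node 3  ⊔preds=−  new=⊤  old=0  +wl: 
  step 5. node 4  ⊔preds=⊤  new=⊤  old=⊥  +wl: 
  step 6. node 5  ⊔preds=⊥  new=−  stable

Least fixpoint reached:
  node 0: 0
  node 1: +
  node 2: ⊤
  node 3: ⊤
  node 4: ⊤
  node 5: −

6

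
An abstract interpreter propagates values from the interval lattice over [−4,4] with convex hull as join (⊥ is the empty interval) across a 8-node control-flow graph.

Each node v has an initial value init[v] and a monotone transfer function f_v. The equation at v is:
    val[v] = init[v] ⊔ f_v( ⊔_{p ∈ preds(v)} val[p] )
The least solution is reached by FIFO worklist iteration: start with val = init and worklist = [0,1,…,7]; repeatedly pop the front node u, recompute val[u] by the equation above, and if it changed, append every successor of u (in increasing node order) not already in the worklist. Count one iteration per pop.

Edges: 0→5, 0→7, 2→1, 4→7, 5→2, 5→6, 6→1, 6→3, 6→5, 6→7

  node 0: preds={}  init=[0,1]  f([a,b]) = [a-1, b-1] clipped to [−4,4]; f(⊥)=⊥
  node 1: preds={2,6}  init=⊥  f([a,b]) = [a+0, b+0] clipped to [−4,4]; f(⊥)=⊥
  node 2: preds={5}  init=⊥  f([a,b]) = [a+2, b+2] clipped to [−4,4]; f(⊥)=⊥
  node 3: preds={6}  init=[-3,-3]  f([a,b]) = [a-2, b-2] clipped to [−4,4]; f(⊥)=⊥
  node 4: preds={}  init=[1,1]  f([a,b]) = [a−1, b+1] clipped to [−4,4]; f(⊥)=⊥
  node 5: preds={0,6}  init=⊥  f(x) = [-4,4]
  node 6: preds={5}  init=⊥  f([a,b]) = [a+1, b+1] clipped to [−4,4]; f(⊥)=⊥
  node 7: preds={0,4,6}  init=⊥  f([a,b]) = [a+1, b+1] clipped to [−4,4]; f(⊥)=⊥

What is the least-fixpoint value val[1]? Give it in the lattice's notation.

Iteration log — 12 steps:
  step 1. node 0  ⊔preds=⊥  new=[0,1]  stable
  step 2. node 1  ⊔preds=⊥  new=⊥  stable
  step 3. node 2  ⊔preds=⊥  new=⊥  stable
  step 4. node 3  ⊔preds=⊥  new=[-3,-3]  stable
  step 5. node 4  ⊔preds=⊥  new=[1,1]  stable
  step 6. node 5  ⊔preds=[0,1]  new=[-4,4]  old=⊥  +wl: 2
  step 7. node 6  ⊔preds=[-4,4]  new=[-3,4]  old=⊥  +wl: 1,3,5
  step 8. node 7  ⊔preds=[-3,4]  new=[-2,4]  old=⊥  +wl: 
  step 9. node 2  ⊔preds=[-4,4]  new=[-2,4]  old=⊥  +wl: 
  step 10. node 1  ⊔preds=[-3,4]  new=[-3,4]  old=⊥  +wl: 
  step 11. node 3  ⊔preds=[-3,4]  new=[-4,2]  old=[-3,-3]  +wl: 
  step 12. node 5  ⊔preds=[-3,4]  new=[-4,4]  stable

Least fixpoint reached:
  node 0: [0,1]
  node 1: [-3,4]
  node 2: [-2,4]
  node 3: [-4,2]
  node 4: [1,1]
  node 5: [-4,4]
  node 6: [-3,4]
  node 7: [-2,4]

[-3,4]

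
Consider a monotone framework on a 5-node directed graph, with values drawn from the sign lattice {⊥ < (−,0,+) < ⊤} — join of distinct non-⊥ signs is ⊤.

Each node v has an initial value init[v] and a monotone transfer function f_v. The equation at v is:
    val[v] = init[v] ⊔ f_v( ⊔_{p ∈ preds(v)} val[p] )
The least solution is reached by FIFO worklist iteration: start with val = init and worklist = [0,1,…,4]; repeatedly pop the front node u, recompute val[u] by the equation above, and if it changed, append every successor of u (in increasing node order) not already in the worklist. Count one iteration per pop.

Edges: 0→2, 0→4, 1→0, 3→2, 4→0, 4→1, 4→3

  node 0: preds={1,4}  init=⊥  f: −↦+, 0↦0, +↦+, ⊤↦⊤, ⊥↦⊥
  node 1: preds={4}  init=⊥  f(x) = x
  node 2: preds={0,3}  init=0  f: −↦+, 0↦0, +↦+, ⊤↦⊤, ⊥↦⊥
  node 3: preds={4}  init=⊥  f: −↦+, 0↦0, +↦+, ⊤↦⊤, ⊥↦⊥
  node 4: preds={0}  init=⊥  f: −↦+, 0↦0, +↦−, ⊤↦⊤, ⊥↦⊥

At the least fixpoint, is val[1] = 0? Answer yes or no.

Worklist (5 pops):
  #1 pop 0: in=⊥ → ⊥ (no change)
  #2 pop 1: in=⊥ → ⊥ (no change)
  #3 pop 2: in=⊥ → 0 (no change)
  #4 pop 3: in=⊥ → ⊥ (no change)
  #5 pop 4: in=⊥ → ⊥ (no change)

Fixpoint:
  val[0] = ⊥
  val[1] = ⊥
  val[2] = 0
  val[3] = ⊥
  val[4] = ⊥

no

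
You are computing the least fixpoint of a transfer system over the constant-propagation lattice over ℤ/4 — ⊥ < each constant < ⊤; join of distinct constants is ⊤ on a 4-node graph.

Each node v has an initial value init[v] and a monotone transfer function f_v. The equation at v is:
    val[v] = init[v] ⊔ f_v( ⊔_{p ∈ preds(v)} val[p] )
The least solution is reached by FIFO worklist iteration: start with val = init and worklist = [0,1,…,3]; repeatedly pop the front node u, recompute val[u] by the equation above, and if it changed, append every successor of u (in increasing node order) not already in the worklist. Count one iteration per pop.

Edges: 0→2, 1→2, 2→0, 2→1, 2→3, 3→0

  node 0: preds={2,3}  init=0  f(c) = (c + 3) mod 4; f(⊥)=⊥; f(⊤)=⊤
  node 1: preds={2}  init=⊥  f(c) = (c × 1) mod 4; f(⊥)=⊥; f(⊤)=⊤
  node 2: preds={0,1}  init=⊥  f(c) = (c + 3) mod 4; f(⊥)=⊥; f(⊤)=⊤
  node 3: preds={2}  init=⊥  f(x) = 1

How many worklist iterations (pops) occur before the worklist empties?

11

Iteration log — 11 steps:
  step 1. node 0  ⊔preds=⊥  new=0  stable
  step 2. node 1  ⊔preds=⊥  new=⊥  stable
  step 3. node 2  ⊔preds=0  new=3  old=⊥  +wl: 0,1
  step 4. node 3  ⊔preds=3  new=1  old=⊥  +wl: 
  step 5. node 0  ⊔preds=⊤  new=⊤  old=0  +wl: 2
  step 6. node 1  ⊔preds=3  new=3  old=⊥  +wl: 
  step 7. node 2  ⊔preds=⊤  new=⊤  old=3  +wl: 0,1,3
  step 8. node 0  ⊔preds=⊤  new=⊤  stable
  step 9. node 1  ⊔preds=⊤  new=⊤  old=3  +wl: 2
  step 10. node 3  ⊔preds=⊤  new=1  stable
  step 11. node 2  ⊔preds=⊤  new=⊤  stable

Least fixpoint reached:
  node 0: ⊤
  node 1: ⊤
  node 2: ⊤
  node 3: 1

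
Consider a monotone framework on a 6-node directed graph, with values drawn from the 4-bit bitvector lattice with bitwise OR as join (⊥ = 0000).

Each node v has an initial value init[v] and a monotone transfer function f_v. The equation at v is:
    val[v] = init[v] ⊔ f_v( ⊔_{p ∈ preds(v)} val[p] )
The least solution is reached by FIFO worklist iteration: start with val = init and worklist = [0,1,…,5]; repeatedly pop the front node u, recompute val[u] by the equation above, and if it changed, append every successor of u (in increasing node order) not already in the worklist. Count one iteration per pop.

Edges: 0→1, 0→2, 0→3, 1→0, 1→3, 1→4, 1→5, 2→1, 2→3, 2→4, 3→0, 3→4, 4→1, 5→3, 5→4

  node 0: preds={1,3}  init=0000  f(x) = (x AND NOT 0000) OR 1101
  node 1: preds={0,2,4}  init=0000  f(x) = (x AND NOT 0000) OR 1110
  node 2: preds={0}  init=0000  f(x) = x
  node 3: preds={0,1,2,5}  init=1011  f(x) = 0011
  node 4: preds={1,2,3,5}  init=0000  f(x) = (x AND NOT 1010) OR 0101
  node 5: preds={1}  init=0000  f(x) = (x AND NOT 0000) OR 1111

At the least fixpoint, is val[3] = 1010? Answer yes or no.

no

Worklist (10 pops):
  #1 pop 0: in=1011 → 1111 (was 0000); enqueue []
  #2 pop 1: in=1111 → 1111 (was 0000); enqueue [0]
  #3 pop 2: in=1111 → 1111 (was 0000); enqueue [1]
  #4 pop 3: in=1111 → 1011 (no change)
  #5 pop 4: in=1111 → 0101 (was 0000); enqueue []
  #6 pop 5: in=1111 → 1111 (was 0000); enqueue [3,4]
  #7 pop 0: in=1111 → 1111 (no change)
  #8 pop 1: in=1111 → 1111 (no change)
  #9 pop 3: in=1111 → 1011 (no change)
  #10 pop 4: in=1111 → 0101 (no change)

Fixpoint:
  val[0] = 1111
  val[1] = 1111
  val[2] = 1111
  val[3] = 1011
  val[4] = 0101
  val[5] = 1111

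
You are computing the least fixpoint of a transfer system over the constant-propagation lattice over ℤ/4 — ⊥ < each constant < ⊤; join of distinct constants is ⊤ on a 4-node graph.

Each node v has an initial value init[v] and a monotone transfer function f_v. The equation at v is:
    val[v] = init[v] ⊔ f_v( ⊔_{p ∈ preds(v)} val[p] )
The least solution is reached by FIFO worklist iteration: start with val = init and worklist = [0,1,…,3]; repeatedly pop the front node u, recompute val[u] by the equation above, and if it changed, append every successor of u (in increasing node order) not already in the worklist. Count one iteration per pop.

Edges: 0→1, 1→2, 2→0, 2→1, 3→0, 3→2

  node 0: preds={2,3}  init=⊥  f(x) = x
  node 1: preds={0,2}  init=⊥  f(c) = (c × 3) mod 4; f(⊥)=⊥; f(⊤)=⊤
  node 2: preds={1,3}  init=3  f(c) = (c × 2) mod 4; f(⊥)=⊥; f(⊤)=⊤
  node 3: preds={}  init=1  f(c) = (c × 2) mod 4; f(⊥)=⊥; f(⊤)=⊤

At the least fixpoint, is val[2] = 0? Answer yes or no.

no

Trace (6 dequeues):
  [1] u=0 | in ⊤ | out ⊤ | prev ⊥ | push {}
  [2] u=1 | in ⊤ | out ⊤ | prev ⊥ | push {}
  [3] u=2 | in ⊤ | out ⊤ | prev 3 | push {0,1}
  [4] u=3 | in ⊥ | out 1 | ==
  [5] u=0 | in ⊤ | out ⊤ | ==
  [6] u=1 | in ⊤ | out ⊤ | ==

Converged values:
  [0] ⊤
  [1] ⊤
  [2] ⊤
  [3] 1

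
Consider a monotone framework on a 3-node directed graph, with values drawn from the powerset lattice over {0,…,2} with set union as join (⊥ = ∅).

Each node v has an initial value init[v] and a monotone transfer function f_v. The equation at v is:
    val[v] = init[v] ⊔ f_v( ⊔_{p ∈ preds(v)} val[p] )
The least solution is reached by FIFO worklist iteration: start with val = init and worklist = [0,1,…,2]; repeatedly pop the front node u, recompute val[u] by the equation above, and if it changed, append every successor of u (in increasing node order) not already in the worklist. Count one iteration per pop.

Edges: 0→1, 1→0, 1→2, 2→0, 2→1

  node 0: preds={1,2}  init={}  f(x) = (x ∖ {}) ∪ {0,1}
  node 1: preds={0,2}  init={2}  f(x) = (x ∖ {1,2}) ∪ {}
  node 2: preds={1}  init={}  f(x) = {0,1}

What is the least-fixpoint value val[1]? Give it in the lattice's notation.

Trace (5 dequeues):
  [1] u=0 | in {2} | out {0,1,2} | prev {} | push {}
  [2] u=1 | in {0,1,2} | out {0,2} | prev {2} | push {0}
  [3] u=2 | in {0,2} | out {0,1} | prev {} | push {1}
  [4] u=0 | in {0,1,2} | out {0,1,2} | ==
  [5] u=1 | in {0,1,2} | out {0,2} | ==

Converged values:
  [0] {0,1,2}
  [1] {0,2}
  [2] {0,1}

{0,2}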